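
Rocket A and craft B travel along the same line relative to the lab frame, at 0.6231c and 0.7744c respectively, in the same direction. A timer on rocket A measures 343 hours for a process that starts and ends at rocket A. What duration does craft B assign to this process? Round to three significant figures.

359 hours

The velocity of rocket A relative to craft B is (0.6231 − 0.7744)c / (1 − 0.6231×0.7744) = −0.29238c; relative speed 0.29238c.
γ for this relative speed: γ = 1/√(1 − 0.0854861) = 1.0457.
The clock on rocket A records proper time, so craft B measures Δt = γΔτ = 1.0457 × 343 = 359 hours.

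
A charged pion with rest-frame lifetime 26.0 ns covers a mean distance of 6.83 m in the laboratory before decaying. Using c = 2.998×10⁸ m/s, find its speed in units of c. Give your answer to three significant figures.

Let x = d/(cτ) = 6.830 m / (2.998×10⁸ m/s × 2.600×10^-8 s) = 0.87623. Since d = βγcτ, x = βγ = β/√(1−β²).
Solving: β² = x²/(1+x²) = 0.767779/1.767779 = 0.434318, so β = 0.659.

0.659c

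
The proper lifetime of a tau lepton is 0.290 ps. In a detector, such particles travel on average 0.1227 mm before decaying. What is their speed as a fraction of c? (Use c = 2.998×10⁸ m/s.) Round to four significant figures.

d = βγcτ ⇒ βγ = d/(cτ) = 1.227×10^-4 m / (8.6942×10^-5 m) = 1.4113.
β = (βγ)/√(1+(βγ)²) = 1.4113/√2.99177 = 0.8159.

0.8159c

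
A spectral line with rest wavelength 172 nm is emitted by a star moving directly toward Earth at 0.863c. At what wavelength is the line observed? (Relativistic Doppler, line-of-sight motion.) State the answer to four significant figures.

46.64 nm

Relativistic Doppler for wavelength: λ_obs = λ_src · √((1−β)/(1+β)).
With β = 0.863: factor = √(0.137/1.863) = 0.27118.
λ_obs = 172 × 0.27118 = 46.64 nm.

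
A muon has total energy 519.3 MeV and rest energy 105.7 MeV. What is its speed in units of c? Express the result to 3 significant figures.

0.979c

γ = E/(mc²) = 519.3/105.7 = 4.913.
β = √(1 − 1/γ²) = √(1 − 0.0414292) = √0.9585708 = 0.979.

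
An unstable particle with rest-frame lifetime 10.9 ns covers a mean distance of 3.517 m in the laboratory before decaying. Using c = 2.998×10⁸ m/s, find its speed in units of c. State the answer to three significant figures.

0.733c

d = βγcτ ⇒ βγ = d/(cτ) = 3.517 m / (3.26782 m) = 1.0763.
β = (βγ)/√(1+(βγ)²) = 1.0763/√2.15842 = 0.733.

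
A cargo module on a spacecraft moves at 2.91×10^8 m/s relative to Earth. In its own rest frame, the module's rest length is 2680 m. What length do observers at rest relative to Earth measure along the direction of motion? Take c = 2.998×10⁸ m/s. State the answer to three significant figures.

645 m

β = v/c = (2.91×10^8 m/s)/(2.998×10⁸ m/s) = 0.970647.
Lorentz factor: γ = (1 − 0.9421556)^(−1/2) = 4.1579.
Length contraction: L = L₀/γ = 2680/4.1579 = 645 m.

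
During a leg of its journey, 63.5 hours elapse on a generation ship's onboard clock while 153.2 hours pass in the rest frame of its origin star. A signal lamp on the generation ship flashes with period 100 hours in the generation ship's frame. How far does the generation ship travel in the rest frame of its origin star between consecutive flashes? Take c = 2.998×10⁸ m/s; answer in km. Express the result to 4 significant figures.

2.370×10^11 km

γ = Δt/Δτ = 153.2/63.5 = 2.4126.
β = √(1 − 1/γ²) = 0.91005. Lab-frame period = γτ = 2.4126×100 hours = 241.26 hours. Distance = βc × γτ = 0.91005 × 2.998×10⁸ m/s × 868536 s = 2.3697×10^14 m = 2.370×10^11 km.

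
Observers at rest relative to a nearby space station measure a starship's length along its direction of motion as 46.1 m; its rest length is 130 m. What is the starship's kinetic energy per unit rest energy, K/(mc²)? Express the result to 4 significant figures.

1.820

Length contraction gives γ = L₀/L = 130/46.1 = 2.81996.
K/(mc²) = γ − 1 = 2.81996 − 1 = 1.820.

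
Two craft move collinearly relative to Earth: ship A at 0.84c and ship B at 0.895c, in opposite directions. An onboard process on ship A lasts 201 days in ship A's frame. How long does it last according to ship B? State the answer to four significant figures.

The velocity of ship A relative to ship B is (0.84 + 0.895)c / (1 + 0.84×0.895) = 0.99041c; relative speed 0.99041c.
At |u| = 0.99041c, γ = (1 − 0.980912)^(−1/2) = 7.238.
The clock on ship A records proper time, so ship B measures Δt = γΔτ = 7.238 × 201 = 1455 days.

1455 days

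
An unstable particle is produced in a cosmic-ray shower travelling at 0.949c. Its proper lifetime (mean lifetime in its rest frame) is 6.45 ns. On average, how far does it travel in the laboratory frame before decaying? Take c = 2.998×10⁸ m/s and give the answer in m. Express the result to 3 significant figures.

5.82 m

With β = 0.949, γ = 1/√(1 − 0.949²) = 1/√0.099399 = 3.1718.
Lab-frame lifetime: Δt = γτ = 3.1718 × 6.45 ns = 20.458 ns.
Distance: d = vΔt = 0.949 × 2.998×10⁸ m/s × 2.0458×10^-8 s = 5.82 m.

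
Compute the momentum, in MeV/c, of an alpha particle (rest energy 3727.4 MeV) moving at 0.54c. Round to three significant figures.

With β = 0.54, γ = 1/√(1 − 0.54²) = 1/√0.7084 = 1.1881.
Momentum: p = γβ·mc = 1.1881 × 0.54 × 3727.4 MeV/c = 2390 MeV/c.

2390 MeV/c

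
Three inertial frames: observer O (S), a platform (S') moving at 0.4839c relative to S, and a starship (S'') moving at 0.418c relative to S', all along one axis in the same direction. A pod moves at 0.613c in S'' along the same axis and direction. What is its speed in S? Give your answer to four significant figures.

0.9338c

Apply u = (u'+v)/(1+u'v) twice. Pod in the platform frame: (0.613+0.418)/(1+0.613·0.418) = 1.031/1.256234 = 0.82071c.
That velocity, transformed to the rest frame of observer O: (0.82071+0.4839)/(1+0.82071·0.4839) = 1.30461/1.397141569 = 0.93377c.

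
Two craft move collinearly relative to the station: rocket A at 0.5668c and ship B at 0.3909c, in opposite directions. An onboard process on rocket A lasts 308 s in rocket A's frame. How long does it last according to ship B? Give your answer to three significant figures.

Transform rocket A's velocity into ship B's frame: (0.5668 + 0.3909)/(1 + 0.5668·0.3909) = 0.9577/1.22156212, so the relative speed is 0.784c.
γ for this relative speed: γ = 1/√(1 − 0.614656) = 1.6109.
The clock on rocket A records proper time, so ship B measures Δt = γΔτ = 1.6109 × 308 = 496 s.

496 s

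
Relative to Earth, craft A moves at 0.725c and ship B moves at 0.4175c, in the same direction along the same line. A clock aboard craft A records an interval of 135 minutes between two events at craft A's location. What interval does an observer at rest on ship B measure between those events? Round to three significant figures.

150 minutes

Transform craft A's velocity into ship B's frame: (0.725 − 0.4175)/(1 − 0.725·0.4175) = 0.3075/0.6973125, so the relative speed is 0.44098c.
γ for this relative speed: γ = 1/√(1 − 0.194463) = 1.1142.
The clock on craft A records proper time, so ship B measures Δt = γΔτ = 1.1142 × 135 = 150 minutes.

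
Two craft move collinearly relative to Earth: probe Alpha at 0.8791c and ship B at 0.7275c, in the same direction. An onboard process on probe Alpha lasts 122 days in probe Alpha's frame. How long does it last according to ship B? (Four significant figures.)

Speed of probe Alpha in ship B's frame: u = (v_A − v_B)/(1 − v_A v_B/c²) = (0.8791 − 0.7275)/(1 − 0.8791×0.7275) = 0.1516/0.36045475 = 0.42058; |u| = 0.42058c.
γ for this relative speed: γ = 1/√(1 − 0.176888) = 1.1022.
The clock on probe Alpha records proper time, so ship B measures Δt = γΔτ = 1.1022 × 122 = 134.5 days.

134.5 days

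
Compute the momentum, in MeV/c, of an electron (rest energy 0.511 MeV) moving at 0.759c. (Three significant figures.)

With β = 0.759, γ = 1/√(1 − 0.759²) = 1/√0.423919 = 1.5359.
Momentum: p = γβ·mc = 1.5359 × 0.759 × 0.511 MeV/c = 0.596 MeV/c.

0.596 MeV/c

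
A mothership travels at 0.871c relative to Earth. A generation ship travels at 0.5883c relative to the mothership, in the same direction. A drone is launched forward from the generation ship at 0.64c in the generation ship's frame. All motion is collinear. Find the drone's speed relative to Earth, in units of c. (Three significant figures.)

0.992c

Compose velocities in two stages. Stage 1 (into S'): u₁ = (0.64+0.5883)/(1+0.64×0.5883) = 0.89233.
Stage 2 (into S): u = (0.89233+0.871)/(1+0.89233×0.871) = 0.99218, so the speed is 0.992c.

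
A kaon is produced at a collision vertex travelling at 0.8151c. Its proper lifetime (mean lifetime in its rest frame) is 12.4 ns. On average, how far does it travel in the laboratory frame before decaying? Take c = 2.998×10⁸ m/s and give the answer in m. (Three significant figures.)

5.23 m

γ = 1/√(1 − β²) = 1/√(1 − 0.66438801) = 1/√0.33561199 = 1/0.57932 = 1.7262.
Lab-frame lifetime: Δt = γτ = 1.7262 × 12.4 ns = 21.405 ns.
Distance: d = vΔt = 0.8151 × 2.998×10⁸ m/s × 2.1405×10^-8 s = 5.23 m.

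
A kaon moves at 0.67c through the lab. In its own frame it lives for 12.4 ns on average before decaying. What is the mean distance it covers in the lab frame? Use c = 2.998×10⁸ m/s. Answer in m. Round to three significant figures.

Lorentz factor: γ = (1 − 0.4489)^(−1/2) = 1.3471.
Lab-frame lifetime: Δt = γτ = 1.3471 × 12.4 ns = 16.704 ns.
Distance: d = vΔt = 0.67 × 2.998×10⁸ m/s × 1.6704×10^-8 s = 3.36 m.

3.36 m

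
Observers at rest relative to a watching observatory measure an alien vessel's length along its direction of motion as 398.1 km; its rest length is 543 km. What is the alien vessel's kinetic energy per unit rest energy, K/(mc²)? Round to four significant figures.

From L = L₀/γ: γ = 543/398.1 = 1.36398.
Since K = (γ−1)mc², K/(mc²) = 1.36398 − 1 = 0.3640.

0.3640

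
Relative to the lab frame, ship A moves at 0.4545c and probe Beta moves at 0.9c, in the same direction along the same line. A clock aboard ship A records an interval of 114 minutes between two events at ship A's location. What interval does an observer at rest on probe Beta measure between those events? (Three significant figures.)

174 minutes

The velocity of ship A relative to probe Beta is (0.4545 − 0.9)c / (1 − 0.4545×0.9) = −0.75387c; relative speed 0.75387c.
γ for this relative speed: γ = 1/√(1 − 0.56832) = 1.522.
Ship A's interval is proper; time dilation gives Δt_B = γΔτ = 1.522 × 114 minutes = 174 minutes.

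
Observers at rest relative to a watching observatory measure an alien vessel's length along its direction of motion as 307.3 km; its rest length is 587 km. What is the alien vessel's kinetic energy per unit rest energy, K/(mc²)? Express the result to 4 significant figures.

0.9102

γ = L₀/L = 587/307.3 = 1.91019.
K/(mc²) = γ − 1 = 1.91019 − 1 = 0.9102.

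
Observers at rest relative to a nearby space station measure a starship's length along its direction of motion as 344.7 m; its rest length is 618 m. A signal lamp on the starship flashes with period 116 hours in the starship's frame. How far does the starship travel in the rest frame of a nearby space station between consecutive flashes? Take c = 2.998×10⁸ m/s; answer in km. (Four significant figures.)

From L = L₀/γ: γ = 618/344.7 = 1.79286.
β = √(1 − 1/γ²) = 0.83. Lab-frame period = γτ = 1.79286×116 hours = 207.97 hours. Distance = βc × γτ = 0.83 × 2.998×10⁸ m/s × 748692 s = 1.8630×10^14 m = 1.863×10^11 km.

1.863×10^11 km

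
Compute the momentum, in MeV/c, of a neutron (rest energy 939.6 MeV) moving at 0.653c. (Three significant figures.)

810 MeV/c

β² = 0.426409, so γ = 1/√0.573591 = 1.3204.
Momentum: p = γβ·mc = 1.3204 × 0.653 × 939.6 MeV/c = 810 MeV/c.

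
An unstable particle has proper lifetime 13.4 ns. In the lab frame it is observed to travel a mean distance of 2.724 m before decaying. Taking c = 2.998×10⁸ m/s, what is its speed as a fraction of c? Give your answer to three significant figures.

d = βγcτ ⇒ βγ = d/(cτ) = 2.724 m / (4.01732 m) = 0.67806.
β = (βγ)/√(1+(βγ)²) = 0.67806/√1.459765 = 0.561.

0.561c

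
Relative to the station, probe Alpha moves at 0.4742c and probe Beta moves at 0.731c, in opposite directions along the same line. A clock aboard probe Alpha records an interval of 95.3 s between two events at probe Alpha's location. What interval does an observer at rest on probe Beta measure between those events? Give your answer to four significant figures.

Speed of probe Alpha in probe Beta's frame: u = (v_A + v_B)/(1 + v_A v_B/c²) = (0.4742 + 0.731)/(1 + 0.4742×0.731) = 1.2052/1.3466402 = 0.89497; |u| = 0.89497c.
γ for this relative speed: γ = 1/√(1 − 0.800971) = 2.2415.
The clock on probe Alpha records proper time, so probe Beta measures Δt = γΔτ = 2.2415 × 95.3 = 213.6 s.

213.6 s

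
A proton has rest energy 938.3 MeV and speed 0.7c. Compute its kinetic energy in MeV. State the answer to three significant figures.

376 MeV

With β = 0.7, γ = 1/√(1 − 0.7²) = 1/√0.51 = 1.40028.
Kinetic energy: K = (γ − 1)mc² = (1.40028 − 1) × 938.3 MeV = 0.40028 × 938.3 = 376 MeV.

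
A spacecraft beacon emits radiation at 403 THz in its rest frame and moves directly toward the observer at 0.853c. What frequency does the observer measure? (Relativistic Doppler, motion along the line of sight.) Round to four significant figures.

1431 THz

Relativistic Doppler (source moving toward): f_obs = f_src · √((1+β)/(1−β)).
With β = 0.853: factor = √(1.853/0.147) = 3.5504.
f_obs = 403 × 3.5504 = 1431 THz.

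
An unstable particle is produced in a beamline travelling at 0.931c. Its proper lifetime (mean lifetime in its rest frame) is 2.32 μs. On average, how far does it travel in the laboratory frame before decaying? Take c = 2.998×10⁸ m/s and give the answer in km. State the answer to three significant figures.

γ = 1/√(1 − β²) = 1/√(1 − 0.866761) = 1/√0.133239 = 1/0.365019 = 2.7396.
Lab-frame lifetime: Δt = γτ = 2.7396 × 2.32 μs = 6.3559 μs.
Distance: d = vΔt = 0.931 × 2.998×10⁸ m/s × 6.3559×10^-6 s = 1770 m = 1.77 km.

1.77 km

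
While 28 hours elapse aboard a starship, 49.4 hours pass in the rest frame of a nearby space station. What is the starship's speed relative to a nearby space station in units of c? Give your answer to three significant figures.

0.824c

γ = Δt/Δτ = 49.4/28 = 1.7643.
β = √(1 − 1/γ²) = √(1 − 0.321259) = √0.678741 = 0.824.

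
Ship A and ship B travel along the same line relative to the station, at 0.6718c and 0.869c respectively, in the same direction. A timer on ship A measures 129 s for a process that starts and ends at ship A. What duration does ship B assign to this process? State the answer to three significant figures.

146 s

Transform ship A's velocity into ship B's frame: (0.6718 − 0.869)/(1 − 0.6718·0.869) = −0.1972/0.4162058, so the relative speed is 0.4738c.
γ for this relative speed: γ = 1/√(1 − 0.224486) = 1.1355.
Ship A's interval is proper; time dilation gives Δt_B = γΔτ = 1.1355 × 129 s = 146 s.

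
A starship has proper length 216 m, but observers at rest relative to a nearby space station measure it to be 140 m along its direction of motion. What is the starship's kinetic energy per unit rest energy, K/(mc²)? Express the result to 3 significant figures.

γ = L₀/L = 216/140 = 1.54286.
K/(mc²) = γ − 1 = 1.54286 − 1 = 0.543.

0.543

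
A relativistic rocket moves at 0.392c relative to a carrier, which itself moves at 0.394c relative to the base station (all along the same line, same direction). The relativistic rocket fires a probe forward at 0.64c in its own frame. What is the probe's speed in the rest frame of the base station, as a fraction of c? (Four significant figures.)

First combine the probe and relativistic rocket (S''→S'): u₁ = (0.64 + 0.392)/(1 + 0.64×0.392) = 1.032/1.25088 = 0.82502.
Then combine with the carrier (S'→S): u = (0.82502 + 0.394)/(1 + 0.82502×0.394) = 1.21902/1.32505788 = 0.91997.

0.9200c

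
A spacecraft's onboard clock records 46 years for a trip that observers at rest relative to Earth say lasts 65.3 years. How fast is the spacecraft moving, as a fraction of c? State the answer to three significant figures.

0.710c

γ = Δt/Δτ = 65.3/46 = 1.4196.
β = √(1 − 1/γ²) = √(1 − 0.496213) = √0.503787 = 0.710.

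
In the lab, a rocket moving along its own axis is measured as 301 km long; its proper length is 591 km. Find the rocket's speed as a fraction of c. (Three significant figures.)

0.861c

Length contraction gives γ = L₀/L = 591/301 = 1.9635.
β = √(1 − 1/γ²) = √0.740619 = 0.861.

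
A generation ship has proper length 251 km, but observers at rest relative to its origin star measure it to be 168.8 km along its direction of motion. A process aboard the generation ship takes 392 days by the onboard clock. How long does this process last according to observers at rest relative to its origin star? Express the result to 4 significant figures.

From L = L₀/γ: γ = 251/168.8 = 1.48697.
Δt = γΔτ = 1.48697 × 392 = 582.9 days.

582.9 days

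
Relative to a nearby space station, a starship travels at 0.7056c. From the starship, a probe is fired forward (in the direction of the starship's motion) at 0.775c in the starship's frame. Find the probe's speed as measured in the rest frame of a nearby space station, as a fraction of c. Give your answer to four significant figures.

In units of c, u = (u' + v)/(1 + u'v) with u' = 0.775 and v = 0.7056.
Numerator: 0.775 + 0.7056 = 1.4806. Denominator: 1 + (0.775)(0.7056) = 1.54684.
u = 1.4806/1.54684 = 0.95718, so the speed is 0.9572c.

0.9572c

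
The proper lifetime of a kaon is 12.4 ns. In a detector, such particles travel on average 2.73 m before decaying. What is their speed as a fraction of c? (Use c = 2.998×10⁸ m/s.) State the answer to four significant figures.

0.5919c

Let x = d/(cτ) = 2.730 m / (2.998×10⁸ m/s × 1.240×10^-8 s) = 0.73436. Since d = βγcτ, x = βγ = β/√(1−β²).
Solving: β² = x²/(1+x²) = 0.539285/1.539285 = 0.350348, so β = 0.5919.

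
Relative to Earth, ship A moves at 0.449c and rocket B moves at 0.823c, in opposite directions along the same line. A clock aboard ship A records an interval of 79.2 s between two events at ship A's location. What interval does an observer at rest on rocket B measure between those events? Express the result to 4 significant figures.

Transform ship A's velocity into rocket B's frame: (0.449 + 0.823)/(1 + 0.449·0.823) = 1.272/1.369527, so the relative speed is 0.92879c.
γ for this relative speed: γ = 1/√(1 − 0.862651) = 2.6983.
The clock on ship A records proper time, so rocket B measures Δt = γΔτ = 2.6983 × 79.2 = 213.7 s.

213.7 s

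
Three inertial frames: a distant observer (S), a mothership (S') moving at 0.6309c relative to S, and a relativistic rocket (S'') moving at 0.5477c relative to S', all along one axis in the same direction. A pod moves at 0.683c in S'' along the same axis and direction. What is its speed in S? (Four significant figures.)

0.9754c

First combine the pod and relativistic rocket (S''→S'): u₁ = (0.683 + 0.5477)/(1 + 0.683×0.5477) = 1.2307/1.3740791 = 0.89565.
Then combine with the mothership (S'→S): u = (0.89565 + 0.6309)/(1 + 0.89565×0.6309) = 1.52655/1.565065585 = 0.97539.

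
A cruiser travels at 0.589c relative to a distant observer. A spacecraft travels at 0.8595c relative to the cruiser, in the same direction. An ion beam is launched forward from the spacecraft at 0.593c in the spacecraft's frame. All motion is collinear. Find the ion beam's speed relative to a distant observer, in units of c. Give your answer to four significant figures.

Compose velocities in two stages. Stage 1 (into S'): u₁ = (0.593+0.8595)/(1+0.593×0.8595) = 0.96212.
Stage 2 (into S): u = (0.96212+0.589)/(1+0.96212×0.589) = 0.99006, so the speed is 0.9901c.

0.9901c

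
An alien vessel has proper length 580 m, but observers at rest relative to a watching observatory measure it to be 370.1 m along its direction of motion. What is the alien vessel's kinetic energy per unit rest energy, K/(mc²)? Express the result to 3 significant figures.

0.567

Length contraction gives γ = L₀/L = 580/370.1 = 1.56714.
Since K = (γ−1)mc², K/(mc²) = 1.56714 − 1 = 0.567.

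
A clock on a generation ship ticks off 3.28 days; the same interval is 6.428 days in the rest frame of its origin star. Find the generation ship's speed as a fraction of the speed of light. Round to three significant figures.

γ = Δt/Δτ = 6.428/3.28 = 1.9598.
β = √(1 − 1/γ²) = √(1 − 0.260361) = √0.739639 = 0.860.

0.860c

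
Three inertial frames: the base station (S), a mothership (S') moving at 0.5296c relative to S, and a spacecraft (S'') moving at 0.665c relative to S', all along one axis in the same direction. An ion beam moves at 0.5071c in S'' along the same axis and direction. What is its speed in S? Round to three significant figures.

Compose velocities in two stages. Stage 1 (into S'): u₁ = (0.5071+0.665)/(1+0.5071×0.665) = 0.87652.
Stage 2 (into S): u = (0.87652+0.5296)/(1+0.87652×0.5296) = 0.96033, so the speed is 0.960c.

0.960c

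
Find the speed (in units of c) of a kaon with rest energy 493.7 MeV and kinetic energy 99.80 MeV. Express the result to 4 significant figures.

K = (γ−1)mc², so γ = 1 + 99.80/493.7 = 1.2021.
Then v/c = √(1 − γ⁻²) = √(1 − 0.69202) = √0.30798 = 0.5550.

0.5550c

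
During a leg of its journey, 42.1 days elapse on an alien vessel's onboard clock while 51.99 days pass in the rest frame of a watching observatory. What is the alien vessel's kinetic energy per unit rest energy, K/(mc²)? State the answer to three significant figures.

0.235

γ = Δt/Δτ = 51.99/42.1 = 1.23492.
K/(mc²) = γ − 1 = 1.23492 − 1 = 0.235.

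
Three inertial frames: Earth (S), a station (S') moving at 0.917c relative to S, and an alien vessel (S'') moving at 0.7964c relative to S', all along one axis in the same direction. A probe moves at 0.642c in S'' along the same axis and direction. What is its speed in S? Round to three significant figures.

Compose velocities in two stages. Stage 1 (into S'): u₁ = (0.642+0.7964)/(1+0.642×0.7964) = 0.95177.
Stage 2 (into S): u = (0.95177+0.917)/(1+0.95177×0.917) = 0.99786, so the speed is 0.998c.

0.998c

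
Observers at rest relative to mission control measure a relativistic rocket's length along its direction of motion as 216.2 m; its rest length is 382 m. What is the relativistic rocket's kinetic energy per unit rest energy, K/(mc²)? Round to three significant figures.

From L = L₀/γ: γ = 382/216.2 = 1.76688.
K/(mc²) = γ − 1 = 1.76688 − 1 = 0.767.

0.767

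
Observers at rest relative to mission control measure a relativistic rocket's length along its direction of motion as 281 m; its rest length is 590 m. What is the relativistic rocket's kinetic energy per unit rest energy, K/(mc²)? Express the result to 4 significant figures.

From L = L₀/γ: γ = 590/281 = 2.09964.
K/(mc²) = γ − 1 = 2.09964 − 1 = 1.100.

1.100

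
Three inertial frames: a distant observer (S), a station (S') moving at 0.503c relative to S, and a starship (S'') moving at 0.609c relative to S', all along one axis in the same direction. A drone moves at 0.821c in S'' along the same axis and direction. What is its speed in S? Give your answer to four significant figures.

Apply u = (u'+v)/(1+u'v) twice. Drone in the station frame: (0.821+0.609)/(1+0.821·0.609) = 1.43/1.499989 = 0.95334c.
That velocity, transformed to the rest frame of a distant observer: (0.95334+0.503)/(1+0.95334·0.503) = 1.45634/1.47953002 = 0.98433c.

0.9843c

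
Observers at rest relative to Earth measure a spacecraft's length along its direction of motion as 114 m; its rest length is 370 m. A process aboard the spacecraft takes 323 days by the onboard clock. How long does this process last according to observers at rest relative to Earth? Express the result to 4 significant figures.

Length contraction gives γ = L₀/L = 370/114 = 3.24561.
Δt = γΔτ = 3.24561 × 323 = 1048 days.

1048 days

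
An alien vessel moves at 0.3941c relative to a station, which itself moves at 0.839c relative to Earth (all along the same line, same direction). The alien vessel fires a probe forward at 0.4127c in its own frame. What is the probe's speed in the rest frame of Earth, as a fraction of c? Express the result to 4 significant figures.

0.9689c

Compose velocities in two stages. Stage 1 (into S'): u₁ = (0.4127+0.3941)/(1+0.4127×0.3941) = 0.69393.
Stage 2 (into S): u = (0.69393+0.839)/(1+0.69393×0.839) = 0.96886, so the speed is 0.9689c.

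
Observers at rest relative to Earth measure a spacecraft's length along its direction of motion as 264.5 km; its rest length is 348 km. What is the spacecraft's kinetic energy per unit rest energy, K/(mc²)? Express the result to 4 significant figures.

0.3157

γ = L₀/L = 348/264.5 = 1.31569.
K/(mc²) = γ − 1 = 1.31569 − 1 = 0.3157.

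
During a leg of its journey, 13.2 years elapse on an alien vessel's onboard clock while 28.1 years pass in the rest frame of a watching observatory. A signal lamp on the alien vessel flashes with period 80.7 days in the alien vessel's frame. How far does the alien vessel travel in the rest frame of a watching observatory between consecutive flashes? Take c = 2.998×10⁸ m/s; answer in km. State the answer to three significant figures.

The time-dilation ratio gives γ = 28.1/13.2 = 2.12879.
β = √(1 − 1/γ²) = 0.8828. Lab-frame period = γτ = 2.12879×80.7 days = 171.79 days. Distance = βc × γτ = 0.8828 × 2.998×10⁸ m/s × 14842656 s = 3.9283×10^15 m = 3.93×10^12 km.

3.93×10^12 km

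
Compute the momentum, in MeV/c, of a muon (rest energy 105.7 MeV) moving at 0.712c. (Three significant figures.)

γ = 1/√(1 − β²) = 1/√(1 − 0.506944) = 1/√0.493056 = 1/0.702179 = 1.4241.
Momentum: p = γβ·mc = 1.4241 × 0.712 × 105.7 MeV/c = 107 MeV/c.

107 MeV/c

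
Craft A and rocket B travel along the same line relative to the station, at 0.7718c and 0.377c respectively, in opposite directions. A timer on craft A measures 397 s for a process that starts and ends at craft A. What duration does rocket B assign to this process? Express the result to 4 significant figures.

870.2 s

The velocity of craft A relative to rocket B is (0.7718 + 0.377)c / (1 + 0.7718×0.377) = 0.88987c; relative speed 0.88987c.
γ for this relative speed: γ = 1/√(1 − 0.791869) = 2.192.
The clock on craft A records proper time, so rocket B measures Δt = γΔτ = 2.192 × 397 = 870.2 s.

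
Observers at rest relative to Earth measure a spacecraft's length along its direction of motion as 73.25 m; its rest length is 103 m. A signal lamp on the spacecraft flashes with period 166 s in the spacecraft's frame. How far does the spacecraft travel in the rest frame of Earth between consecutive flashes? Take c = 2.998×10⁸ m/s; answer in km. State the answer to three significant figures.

4.92×10^7 km

γ = L₀/L = 103/73.25 = 1.40614.
β = √(1 − 1/γ²) = 0.70302. Lab-frame period = γτ = 1.40614×166 s = 233.42 s. Distance = βc × γτ = 0.70302 × 2.998×10⁸ m/s × 233.42 s = 4.9197×10^10 m = 4.92×10^7 km.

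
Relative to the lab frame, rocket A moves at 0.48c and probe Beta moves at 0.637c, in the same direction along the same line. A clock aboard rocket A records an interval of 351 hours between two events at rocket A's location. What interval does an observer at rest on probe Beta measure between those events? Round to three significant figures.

360 hours

Transform rocket A's velocity into probe Beta's frame: (0.48 − 0.637)/(1 − 0.48·0.637) = −0.157/0.69424, so the relative speed is 0.22615c.
γ for this relative speed: γ = 1/√(1 − 0.0511438) = 1.0266.
The clock on rocket A records proper time, so probe Beta measures Δt = γΔτ = 1.0266 × 351 = 360 hours.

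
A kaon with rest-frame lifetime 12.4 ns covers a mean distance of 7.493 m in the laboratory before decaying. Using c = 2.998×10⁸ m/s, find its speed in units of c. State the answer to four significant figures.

0.8958c

Lab distance = (lab lifetime)·v = γτ·βc, so βγ = d/(cτ) = 7.493/(2.998×10⁸ × 1.240×10^-8) = 2.0156.
With βγ = 2.0156: γ² = 1 + (βγ)² = 5.06264, and β = (βγ)/γ = 2.0156/2.25003 = 0.8958.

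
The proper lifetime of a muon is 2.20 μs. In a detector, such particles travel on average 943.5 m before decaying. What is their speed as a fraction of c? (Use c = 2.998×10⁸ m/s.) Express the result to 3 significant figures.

0.820c

d = βγcτ ⇒ βγ = d/(cτ) = 943.5 m / (659.56 m) = 1.4305.
β = (βγ)/√(1+(βγ)²) = 1.4305/√3.04633 = 0.820.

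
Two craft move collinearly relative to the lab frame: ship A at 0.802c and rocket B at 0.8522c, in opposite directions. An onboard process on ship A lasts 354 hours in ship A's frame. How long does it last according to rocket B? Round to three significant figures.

1910 hours

The velocity of ship A relative to rocket B is (0.802 + 0.8522)c / (1 + 0.802×0.8522) = 0.98262c; relative speed 0.98262c.
At |u| = 0.98262c, γ = (1 − 0.965542)^(−1/2) = 5.3871.
Ship A's interval is proper; time dilation gives Δt_B = γΔτ = 5.3871 × 354 hours = 1910 hours.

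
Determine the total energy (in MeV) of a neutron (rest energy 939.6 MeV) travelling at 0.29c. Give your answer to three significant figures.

γ = 1/√(1 − β²) = 1/√(1 − 0.0841) = 1/√0.9159 = 1/0.957027 = 1.0449.
Total energy: E = γmc² = 1.0449 × 939.6 MeV = 982 MeV.

982 MeV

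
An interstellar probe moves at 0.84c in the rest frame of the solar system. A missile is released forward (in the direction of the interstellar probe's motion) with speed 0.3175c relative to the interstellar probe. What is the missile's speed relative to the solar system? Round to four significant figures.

0.9138c

Relativistic velocity addition: u = (u' + v)/(1 + u'v/c²), with u' = 0.3175c and v = 0.84c.
Numerator: 0.3175 + 0.84 = 1.1575. Denominator: 1 + (0.3175)(0.84) = 1.2667.
u = 1.1575/1.2667 = 0.91379, so the speed is 0.9138c.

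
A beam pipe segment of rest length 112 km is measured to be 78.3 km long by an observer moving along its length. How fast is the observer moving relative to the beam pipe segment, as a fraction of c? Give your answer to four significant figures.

Length contraction gives γ = L₀/L = 112/78.3 = 1.4304.
β = √(1 − 1/γ²) = √0.511252 = 0.7150.

0.7150c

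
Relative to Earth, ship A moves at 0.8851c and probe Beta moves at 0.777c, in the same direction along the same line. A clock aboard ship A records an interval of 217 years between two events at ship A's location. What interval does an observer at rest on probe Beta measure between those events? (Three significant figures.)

The velocity of ship A relative to probe Beta is (0.8851 − 0.777)c / (1 − 0.8851×0.777) = 0.34617c; relative speed 0.34617c.
At |u| = 0.34617c, γ = (1 − 0.119834)^(−1/2) = 1.0659.
Ship A's interval is proper; time dilation gives Δt_B = γΔτ = 1.0659 × 217 years = 231 years.

231 years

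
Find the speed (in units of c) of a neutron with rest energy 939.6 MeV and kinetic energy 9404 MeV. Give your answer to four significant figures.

0.9959c

γ = 1 + K/(mc²) = 1 + 9404/939.6 = 11.009.
β = √(1 − 1/γ²) = √(1 − 0.00825096) = √0.99174904 = 0.9959.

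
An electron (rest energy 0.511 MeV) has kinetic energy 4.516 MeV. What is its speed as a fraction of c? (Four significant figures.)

γ = 1 + K/(mc²) = 1 + 4.516/0.511 = 9.8376.
β = √(1 − 1/γ²) = √(1 − 0.0103329) = √0.9896671 = 0.9948.

0.9948c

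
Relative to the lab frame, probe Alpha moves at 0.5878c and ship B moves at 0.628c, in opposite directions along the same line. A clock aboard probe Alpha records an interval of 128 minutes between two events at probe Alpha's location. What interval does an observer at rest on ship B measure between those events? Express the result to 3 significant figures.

Speed of probe Alpha in ship B's frame: u = (v_A + v_B)/(1 + v_A v_B/c²) = (0.5878 + 0.628)/(1 + 0.5878×0.628) = 1.2158/1.3691384 = 0.888; |u| = 0.888c.
At |u| = 0.888c, γ = (1 − 0.788544)^(−1/2) = 2.1747.
Probe Alpha's interval is proper; time dilation gives Δt_B = γΔτ = 2.1747 × 128 minutes = 278 minutes.

278 minutes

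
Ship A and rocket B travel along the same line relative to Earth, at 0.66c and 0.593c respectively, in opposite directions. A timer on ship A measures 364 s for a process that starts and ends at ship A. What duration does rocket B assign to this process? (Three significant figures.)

Speed of ship A in rocket B's frame: u = (v_A + v_B)/(1 + v_A v_B/c²) = (0.66 + 0.593)/(1 + 0.66×0.593) = 1.253/1.39138 = 0.90054; |u| = 0.90054c.
At |u| = 0.90054c, γ = (1 − 0.810972)^(−1/2) = 2.3.
The clock on ship A records proper time, so rocket B measures Δt = γΔτ = 2.3 × 364 = 837 s.

837 s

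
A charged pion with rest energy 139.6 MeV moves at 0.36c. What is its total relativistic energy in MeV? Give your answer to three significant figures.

150 MeV

β² = 0.1296, so γ = 1/√0.8704 = 1.0719.
Total energy: E = γmc² = 1.0719 × 139.6 MeV = 150 MeV.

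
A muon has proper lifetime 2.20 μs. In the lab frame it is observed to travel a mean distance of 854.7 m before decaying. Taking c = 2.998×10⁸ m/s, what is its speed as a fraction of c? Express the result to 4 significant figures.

Lab distance = (lab lifetime)·v = γτ·βc, so βγ = d/(cτ) = 854.7/(2.998×10⁸ × 2.200×10^-6) = 1.2959.
With βγ = 1.2959: γ² = 1 + (βγ)² = 2.67936, and β = (βγ)/γ = 1.2959/1.63688 = 0.7917.

0.7917c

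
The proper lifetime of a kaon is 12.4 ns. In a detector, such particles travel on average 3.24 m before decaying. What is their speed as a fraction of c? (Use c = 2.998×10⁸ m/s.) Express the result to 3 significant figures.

0.657c

Let x = d/(cτ) = 3.240 m / (2.998×10⁸ m/s × 1.240×10^-8 s) = 0.87155. Since d = βγcτ, x = βγ = β/√(1−β²).
Solving: β² = x²/(1+x²) = 0.759599/1.759599 = 0.431689, so β = 0.657.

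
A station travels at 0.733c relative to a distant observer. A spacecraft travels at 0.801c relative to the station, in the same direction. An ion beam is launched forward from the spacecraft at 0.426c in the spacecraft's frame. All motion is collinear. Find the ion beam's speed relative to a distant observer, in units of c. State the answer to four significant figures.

First combine the ion beam and spacecraft (S''→S'): u₁ = (0.426 + 0.801)/(1 + 0.426×0.801) = 1.227/1.341226 = 0.91483.
Then combine with the station (S'→S): u = (0.91483 + 0.733)/(1 + 0.91483×0.733) = 1.64783/1.67057039 = 0.98639.

0.9864c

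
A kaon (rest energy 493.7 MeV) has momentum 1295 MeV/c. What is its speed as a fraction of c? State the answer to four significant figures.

0.9344c

βγ = pc/(mc²) = 1295/493.7 = 2.6231.
Since γ² = 1 + (βγ)² = 7.88065, γ = √7.88065 = 2.80725, and β = (βγ)/γ = 2.6231/2.80725 = 0.9344.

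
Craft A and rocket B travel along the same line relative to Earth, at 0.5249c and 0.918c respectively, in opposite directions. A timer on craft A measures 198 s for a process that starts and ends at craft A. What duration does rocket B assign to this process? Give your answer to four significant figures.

869.2 s

The velocity of craft A relative to rocket B is (0.5249 + 0.918)c / (1 + 0.5249×0.918) = 0.97371c; relative speed 0.97371c.
At |u| = 0.97371c, γ = (1 − 0.948111)^(−1/2) = 4.39.
Craft A's interval is proper; time dilation gives Δt_B = γΔτ = 4.39 × 198 s = 869.2 s.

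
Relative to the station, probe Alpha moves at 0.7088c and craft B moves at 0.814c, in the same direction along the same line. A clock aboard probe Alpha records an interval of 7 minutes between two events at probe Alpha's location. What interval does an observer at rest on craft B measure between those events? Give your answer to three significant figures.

7.23 minutes

Speed of probe Alpha in craft B's frame: u = (v_A − v_B)/(1 − v_A v_B/c²) = (0.7088 − 0.814)/(1 − 0.7088×0.814) = −0.1052/0.4230368 = −0.24868; |u| = 0.24868c.
γ for this relative speed: γ = 1/√(1 − 0.0618417) = 1.0324.
The clock on probe Alpha records proper time, so craft B measures Δt = γΔτ = 1.0324 × 7 = 7.23 minutes.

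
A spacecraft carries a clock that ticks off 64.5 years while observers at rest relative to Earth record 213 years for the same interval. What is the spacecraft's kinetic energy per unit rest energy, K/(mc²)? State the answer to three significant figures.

2.30

The time-dilation ratio gives γ = 213/64.5 = 3.30233.
K/(mc²) = γ − 1 = 3.30233 − 1 = 2.30.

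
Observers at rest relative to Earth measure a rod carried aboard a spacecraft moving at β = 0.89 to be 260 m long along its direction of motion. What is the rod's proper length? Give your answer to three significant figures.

With β = 0.89, γ = 1/√(1 − 0.89²) = 1/√0.2079 = 2.1932.
Proper length: L₀ = γ·L = 2.1932 × 260 = 570 m.

570 m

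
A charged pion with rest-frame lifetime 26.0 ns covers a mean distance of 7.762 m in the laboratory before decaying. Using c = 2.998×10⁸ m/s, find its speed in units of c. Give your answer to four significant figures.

0.7056c

Let x = d/(cτ) = 7.762 m / (2.998×10⁸ m/s × 2.600×10^-8 s) = 0.99579. Since d = βγcτ, x = βγ = β/√(1−β²).
Solving: β² = x²/(1+x²) = 0.991598/1.991598 = 0.497891, so β = 0.7056.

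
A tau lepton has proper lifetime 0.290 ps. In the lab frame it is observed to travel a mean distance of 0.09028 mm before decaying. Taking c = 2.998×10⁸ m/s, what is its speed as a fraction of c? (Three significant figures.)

Let x = d/(cτ) = 9.028×10^-5 m / (2.998×10⁸ m/s × 2.900×10^-13 s) = 1.0384. Since d = βγcτ, x = βγ = β/√(1−β²).
Solving: β² = x²/(1+x²) = 1.07827/2.07827 = 0.518831, so β = 0.720.

0.720c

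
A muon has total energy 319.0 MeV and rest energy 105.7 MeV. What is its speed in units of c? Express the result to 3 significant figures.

0.944c

Total energy E = γmc² gives γ = 319.0/105.7 = 3.018.
Hence β = √(1 − 1/γ²) = √(1 − 0.10979) = √0.89021 = 0.944.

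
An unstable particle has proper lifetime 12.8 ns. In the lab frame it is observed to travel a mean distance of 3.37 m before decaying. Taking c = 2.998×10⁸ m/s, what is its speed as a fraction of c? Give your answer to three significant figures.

0.660c

Let x = d/(cτ) = 3.370 m / (2.998×10⁸ m/s × 1.280×10^-8 s) = 0.87819. Since d = βγcτ, x = βγ = β/√(1−β²).
Solving: β² = x²/(1+x²) = 0.771218/1.771218 = 0.435417, so β = 0.660.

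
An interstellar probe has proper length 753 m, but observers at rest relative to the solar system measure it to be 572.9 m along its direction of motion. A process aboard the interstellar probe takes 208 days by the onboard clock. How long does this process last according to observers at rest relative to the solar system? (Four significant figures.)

From L = L₀/γ: γ = 753/572.9 = 1.31437.
The same γ dilates the second interval: 1.31437 × 208 days = 273.4 days.

273.4 days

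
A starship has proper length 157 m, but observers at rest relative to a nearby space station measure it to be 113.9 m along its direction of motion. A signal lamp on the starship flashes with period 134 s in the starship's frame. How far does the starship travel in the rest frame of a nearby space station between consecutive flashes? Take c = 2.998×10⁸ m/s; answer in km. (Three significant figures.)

From L = L₀/γ: γ = 157/113.9 = 1.3784.
β = √(1 − 1/γ²) = 0.68824. Lab-frame period = γτ = 1.3784×134 s = 184.71 s. Distance = βc × γτ = 0.68824 × 2.998×10⁸ m/s × 184.71 s = 3.8112×10^10 m = 3.81×10^7 km.

3.81×10^7 km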